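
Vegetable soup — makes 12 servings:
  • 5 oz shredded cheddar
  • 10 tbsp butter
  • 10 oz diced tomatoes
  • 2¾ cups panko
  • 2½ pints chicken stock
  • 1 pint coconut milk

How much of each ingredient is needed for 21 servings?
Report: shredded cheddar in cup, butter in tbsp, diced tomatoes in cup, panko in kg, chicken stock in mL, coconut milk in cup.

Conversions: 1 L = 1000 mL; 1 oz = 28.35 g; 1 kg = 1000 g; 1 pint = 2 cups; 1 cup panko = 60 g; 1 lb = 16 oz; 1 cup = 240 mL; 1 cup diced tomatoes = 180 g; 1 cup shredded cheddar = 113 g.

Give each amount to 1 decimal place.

shredded cheddar: 2.2 cup; butter: 17.5 tbsp; diced tomatoes: 2.8 cup; panko: 0.3 kg; chicken stock: 2100.0 mL; coconut milk: 3.5 cup

Scaling factor: 21/12 = 7/4 = 1.75.
shredded cheddar: 5 oz × 7/4 × 28.35 g/oz ÷ 113 g/cup ≈ 2.2 cup
butter: 10 tbsp × 7/4 = 17.5 tbsp
diced tomatoes: 10 oz × 7/4 × 28.35 g/oz ÷ 180 g/cup ≈ 2.8 cup
panko: 2.75 cup × 7/4 × 60 g/cup ÷ 1000 g/kg ≈ 0.3 kg
chicken stock: 2.5 pint × 7/4 × 2 cup/pint × 240 mL/cup = 2100.0 mL
coconut milk: 1 pint × 7/4 × 2 cup/pint = 3.5 cup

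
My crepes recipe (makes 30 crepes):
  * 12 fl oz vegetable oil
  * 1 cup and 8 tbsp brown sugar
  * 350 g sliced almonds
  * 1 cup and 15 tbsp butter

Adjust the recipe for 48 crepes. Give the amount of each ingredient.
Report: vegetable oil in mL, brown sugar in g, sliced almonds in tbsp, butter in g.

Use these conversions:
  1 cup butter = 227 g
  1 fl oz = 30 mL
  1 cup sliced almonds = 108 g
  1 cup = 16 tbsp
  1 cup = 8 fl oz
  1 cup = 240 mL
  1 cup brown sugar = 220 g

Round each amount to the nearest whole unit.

Scaling factor: 48/30 = 8/5 = 1.6.
vegetable oil: 12 fl oz × 8/5 × 30 mL/fl oz = 576 mL
brown sugar: (1 cup + 8 tbsp = 1.5 cup) × 8/5 × 220 g/cup = 528 g
sliced almonds: 350 g × 8/5 ÷ 108 g/cup × 16 tbsp/cup ≈ 83 tbsp
butter: (1 cup + 15 tbsp = 1.9375 cup) × 8/5 × 227 g/cup ≈ 704 g

vegetable oil: 576 mL; brown sugar: 528 g; sliced almonds: 83 tbsp; butter: 704 g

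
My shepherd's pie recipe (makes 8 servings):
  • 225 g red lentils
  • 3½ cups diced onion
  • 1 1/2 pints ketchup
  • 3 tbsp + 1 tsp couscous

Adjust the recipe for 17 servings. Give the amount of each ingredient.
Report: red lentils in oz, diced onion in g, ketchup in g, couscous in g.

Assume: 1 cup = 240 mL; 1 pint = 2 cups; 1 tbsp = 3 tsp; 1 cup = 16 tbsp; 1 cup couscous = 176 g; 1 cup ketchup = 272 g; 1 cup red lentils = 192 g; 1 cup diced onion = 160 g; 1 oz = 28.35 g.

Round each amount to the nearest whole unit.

red lentils: 17 oz; diced onion: 1190 g; ketchup: 1734 g; couscous: 78 g

Scaling factor: 17/8 = 2.125.
red lentils: 225 g × 17/8 ÷ 28.35 g/oz ≈ 17 oz
diced onion: 3.5 cup × 17/8 × 160 g/cup = 1190 g
ketchup: 1.5 pint × 17/8 × 2 cup/pint × 272 g/cup = 1734 g
couscous: (3 tbsp + 1 tsp = 10/3 tbsp) × 17/8 ÷ 16 tbsp/cup × 176 g/cup ≈ 78 g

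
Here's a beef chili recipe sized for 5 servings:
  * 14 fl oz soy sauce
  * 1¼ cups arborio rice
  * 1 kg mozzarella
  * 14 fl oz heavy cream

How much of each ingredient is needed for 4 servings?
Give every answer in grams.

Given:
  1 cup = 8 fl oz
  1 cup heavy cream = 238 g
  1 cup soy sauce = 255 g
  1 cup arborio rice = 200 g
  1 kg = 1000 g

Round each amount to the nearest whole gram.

Scaling factor: 4/5 = 0.8.
soy sauce: 14 fl oz × 4/5 ÷ 8 fl oz/cup × 255 g/cup = 357 g
arborio rice: 1.25 cup × 4/5 × 200 g/cup = 200 g
mozzarella: 1 kg × 4/5 × 1000 g/kg = 800 g
heavy cream: 14 fl oz × 4/5 ÷ 8 fl oz/cup × 238 g/cup ≈ 333 g

soy sauce: 357 g; arborio rice: 200 g; mozzarella: 800 g; heavy cream: 333 g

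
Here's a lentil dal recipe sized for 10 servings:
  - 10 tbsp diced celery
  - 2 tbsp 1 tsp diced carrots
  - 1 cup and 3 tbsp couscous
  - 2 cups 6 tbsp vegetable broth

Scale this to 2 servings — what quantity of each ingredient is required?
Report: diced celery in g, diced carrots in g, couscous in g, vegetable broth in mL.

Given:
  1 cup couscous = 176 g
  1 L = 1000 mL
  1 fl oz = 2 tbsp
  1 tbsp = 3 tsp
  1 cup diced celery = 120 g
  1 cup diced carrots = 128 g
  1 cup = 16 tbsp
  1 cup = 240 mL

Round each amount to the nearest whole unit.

Scaling factor: 2/10 = 1/5 = 0.2.
diced celery: 10 tbsp × 1/5 ÷ 16 tbsp/cup × 120 g/cup = 15 g
diced carrots: (2 tbsp + 1 tsp = 7/3 tbsp) × 1/5 ÷ 16 tbsp/cup × 128 g/cup ≈ 4 g
couscous: (1 cup + 3 tbsp = 1.1875 cup) × 1/5 × 176 g/cup ≈ 42 g
vegetable broth: (2 cup + 6 tbsp = 2.375 cup) × 1/5 × 240 mL/cup = 114 mL

diced celery: 15 g; diced carrots: 4 g; couscous: 42 g; vegetable broth: 114 mL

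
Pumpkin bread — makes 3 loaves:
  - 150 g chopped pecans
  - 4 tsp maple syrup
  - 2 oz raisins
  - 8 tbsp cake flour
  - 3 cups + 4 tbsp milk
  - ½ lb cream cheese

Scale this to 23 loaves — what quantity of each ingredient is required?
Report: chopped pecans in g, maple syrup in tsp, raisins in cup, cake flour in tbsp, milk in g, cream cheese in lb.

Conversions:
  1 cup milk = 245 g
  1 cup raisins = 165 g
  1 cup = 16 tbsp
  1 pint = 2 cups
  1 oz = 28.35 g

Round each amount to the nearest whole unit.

chopped pecans: 1150 g; maple syrup: 31 tsp; raisins: 3 cup; cake flour: 61 tbsp; milk: 6105 g; cream cheese: 4 lb

Scaling factor: 23/3.
chopped pecans: 150 g × 23/3 = 1150 g
maple syrup: 4 tsp × 23/3 ≈ 31 tsp
raisins: 2 oz × 23/3 × 28.35 g/oz ÷ 165 g/cup ≈ 3 cup
cake flour: 8 tbsp × 23/3 ≈ 61 tbsp
milk: (3 cup + 4 tbsp = 3.25 cup) × 23/3 × 245 g/cup ≈ 6105 g
cream cheese: 0.5 lb × 23/3 ≈ 4 lb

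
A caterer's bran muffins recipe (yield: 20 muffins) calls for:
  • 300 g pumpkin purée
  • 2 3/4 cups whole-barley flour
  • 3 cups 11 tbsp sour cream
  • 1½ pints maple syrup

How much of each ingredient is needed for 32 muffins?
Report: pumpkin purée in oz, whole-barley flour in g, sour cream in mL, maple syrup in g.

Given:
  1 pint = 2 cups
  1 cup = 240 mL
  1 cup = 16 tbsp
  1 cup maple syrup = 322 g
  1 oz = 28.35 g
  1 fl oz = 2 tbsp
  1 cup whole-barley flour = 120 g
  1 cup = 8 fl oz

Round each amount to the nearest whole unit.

pumpkin purée: 17 oz; whole-barley flour: 528 g; sour cream: 1416 mL; maple syrup: 1546 g

Scaling factor: 32/20 = 8/5 = 1.6.
pumpkin purée: 300 g × 8/5 ÷ 28.35 g/oz ≈ 17 oz
whole-barley flour: 2.75 cup × 8/5 × 120 g/cup = 528 g
sour cream: (3 cup + 11 tbsp = 3.6875 cup) × 8/5 × 240 mL/cup = 1416 mL
maple syrup: 1.5 pint × 8/5 × 2 cup/pint × 322 g/cup ≈ 1546 g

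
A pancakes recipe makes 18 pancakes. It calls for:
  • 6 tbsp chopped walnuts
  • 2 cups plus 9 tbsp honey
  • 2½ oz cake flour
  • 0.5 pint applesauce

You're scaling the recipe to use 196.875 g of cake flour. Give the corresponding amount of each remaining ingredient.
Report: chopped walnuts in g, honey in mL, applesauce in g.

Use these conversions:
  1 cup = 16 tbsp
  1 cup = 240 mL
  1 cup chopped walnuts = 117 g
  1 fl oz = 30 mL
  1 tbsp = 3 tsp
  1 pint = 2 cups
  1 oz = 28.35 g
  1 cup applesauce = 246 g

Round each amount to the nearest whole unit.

The original recipe has 70.875 g of cake flour, so the scaling factor is 196.875 ÷ 70.875 = 25/9.
chopped walnuts: 6 tbsp × 25/9 ÷ 16 tbsp/cup × 117 g/cup ≈ 122 g
honey: (2 cup + 9 tbsp = 2.5625 cup) × 25/9 × 240 mL/cup ≈ 1708 mL
applesauce: 0.5 pint × 25/9 × 2 cup/pint × 246 g/cup ≈ 683 g

chopped walnuts: 122 g; honey: 1708 mL; applesauce: 683 g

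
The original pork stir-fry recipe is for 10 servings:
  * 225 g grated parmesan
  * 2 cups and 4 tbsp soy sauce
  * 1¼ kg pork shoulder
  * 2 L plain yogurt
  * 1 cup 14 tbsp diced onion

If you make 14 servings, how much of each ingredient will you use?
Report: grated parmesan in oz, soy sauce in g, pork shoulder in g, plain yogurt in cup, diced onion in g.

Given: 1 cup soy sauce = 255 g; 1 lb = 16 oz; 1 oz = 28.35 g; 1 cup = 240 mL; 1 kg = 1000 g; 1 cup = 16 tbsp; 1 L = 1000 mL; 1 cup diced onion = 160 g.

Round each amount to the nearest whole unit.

Scaling factor: 14/10 = 7/5 = 1.4.
grated parmesan: 225 g × 7/5 ÷ 28.35 g/oz ≈ 11 oz
soy sauce: (2 cup + 4 tbsp = 2.25 cup) × 7/5 × 255 g/cup ≈ 803 g
pork shoulder: 1.25 kg × 7/5 × 1000 g/kg = 1750 g
plain yogurt: 2 L × 7/5 × 1000 mL/L ÷ 240 mL/cup ≈ 12 cup
diced onion: (1 cup + 14 tbsp = 1.875 cup) × 7/5 × 160 g/cup = 420 g

grated parmesan: 11 oz; soy sauce: 803 g; pork shoulder: 1750 g; plain yogurt: 12 cup; diced onion: 420 g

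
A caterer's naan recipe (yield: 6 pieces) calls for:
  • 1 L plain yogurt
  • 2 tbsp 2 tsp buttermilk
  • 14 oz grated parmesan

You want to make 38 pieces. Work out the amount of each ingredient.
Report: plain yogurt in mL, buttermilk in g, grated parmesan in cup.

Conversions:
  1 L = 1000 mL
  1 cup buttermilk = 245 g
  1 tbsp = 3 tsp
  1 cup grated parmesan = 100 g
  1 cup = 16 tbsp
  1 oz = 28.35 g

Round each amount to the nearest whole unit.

Scaling factor: 38/6 = 19/3.
plain yogurt: 1 L × 19/3 × 1000 mL/L ≈ 6333 mL
buttermilk: (2 tbsp + 2 tsp = 8/3 tbsp) × 19/3 ÷ 16 tbsp/cup × 245 g/cup ≈ 259 g
grated parmesan: 14 oz × 19/3 × 28.35 g/oz ÷ 100 g/cup ≈ 25 cup

plain yogurt: 6333 mL; buttermilk: 259 g; grated parmesan: 25 cup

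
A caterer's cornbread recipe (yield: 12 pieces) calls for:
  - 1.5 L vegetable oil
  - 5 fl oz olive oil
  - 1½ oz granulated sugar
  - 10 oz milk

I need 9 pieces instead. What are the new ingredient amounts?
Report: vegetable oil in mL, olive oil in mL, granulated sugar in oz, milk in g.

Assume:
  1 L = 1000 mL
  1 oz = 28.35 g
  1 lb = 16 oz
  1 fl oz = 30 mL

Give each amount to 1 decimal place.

vegetable oil: 1125.0 mL; olive oil: 112.5 mL; granulated sugar: 1.1 oz; milk: 212.6 g

Scaling factor: 9/12 = 3/4 = 0.75.
vegetable oil: 1.5 L × 3/4 × 1000 mL/L = 1125.0 mL
olive oil: 5 fl oz × 3/4 × 30 mL/fl oz = 112.5 mL
granulated sugar: 1.5 oz × 3/4 ≈ 1.1 oz
milk: 10 oz × 3/4 × 28.35 g/oz ≈ 212.6 g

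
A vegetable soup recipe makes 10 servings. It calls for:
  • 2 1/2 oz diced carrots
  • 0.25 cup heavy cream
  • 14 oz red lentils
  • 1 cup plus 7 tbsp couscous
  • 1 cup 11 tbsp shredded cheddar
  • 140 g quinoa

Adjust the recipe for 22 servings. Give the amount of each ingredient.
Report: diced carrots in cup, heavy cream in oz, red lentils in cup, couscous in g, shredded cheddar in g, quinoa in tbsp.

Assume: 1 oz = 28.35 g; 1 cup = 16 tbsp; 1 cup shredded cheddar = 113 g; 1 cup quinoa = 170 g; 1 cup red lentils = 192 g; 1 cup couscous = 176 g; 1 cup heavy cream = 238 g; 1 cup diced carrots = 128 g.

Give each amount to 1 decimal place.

diced carrots: 1.2 cup; heavy cream: 4.6 oz; red lentils: 4.5 cup; couscous: 556.6 g; shredded cheddar: 419.5 g; quinoa: 29.0 tbsp

Scaling factor: 22/10 = 11/5 = 2.2.
diced carrots: 2.5 oz × 11/5 × 28.35 g/oz ÷ 128 g/cup ≈ 1.2 cup
heavy cream: 0.25 cup × 11/5 × 238 g/cup ÷ 28.35 g/oz ≈ 4.6 oz
red lentils: 14 oz × 11/5 × 28.35 g/oz ÷ 192 g/cup ≈ 4.5 cup
couscous: (1 cup + 7 tbsp = 1.4375 cup) × 11/5 × 176 g/cup = 556.6 g
shredded cheddar: (1 cup + 11 tbsp = 1.6875 cup) × 11/5 × 113 g/cup ≈ 419.5 g
quinoa: 140 g × 11/5 ÷ 170 g/cup × 16 tbsp/cup ≈ 29.0 tbsp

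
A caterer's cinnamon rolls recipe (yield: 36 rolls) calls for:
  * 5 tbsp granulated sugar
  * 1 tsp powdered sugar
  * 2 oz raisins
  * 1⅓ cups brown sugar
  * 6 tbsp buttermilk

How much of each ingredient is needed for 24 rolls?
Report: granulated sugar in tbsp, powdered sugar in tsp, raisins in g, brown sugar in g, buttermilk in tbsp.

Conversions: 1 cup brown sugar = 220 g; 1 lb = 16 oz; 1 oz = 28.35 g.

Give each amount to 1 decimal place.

granulated sugar: 3.3 tbsp; powdered sugar: 0.7 tsp; raisins: 37.8 g; brown sugar: 195.6 g; buttermilk: 4.0 tbsp

Scaling factor: 24/36 = 2/3.
granulated sugar: 5 tbsp × 2/3 ≈ 3.3 tbsp
powdered sugar: 1 tsp × 2/3 ≈ 0.7 tsp
raisins: 2 oz × 2/3 × 28.35 g/oz = 37.8 g
brown sugar: 4/3 cup × 2/3 × 220 g/cup ≈ 195.6 g
buttermilk: 6 tbsp × 2/3 = 4.0 tbsp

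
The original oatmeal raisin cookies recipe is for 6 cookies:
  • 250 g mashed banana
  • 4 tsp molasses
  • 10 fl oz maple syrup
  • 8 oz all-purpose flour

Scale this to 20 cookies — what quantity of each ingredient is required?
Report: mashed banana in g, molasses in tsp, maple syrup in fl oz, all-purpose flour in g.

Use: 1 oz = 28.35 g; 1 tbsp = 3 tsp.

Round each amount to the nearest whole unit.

mashed banana: 833 g; molasses: 13 tsp; maple syrup: 33 fl oz; all-purpose flour: 756 g

Scaling factor: 20/6 = 10/3.
mashed banana: 250 g × 10/3 ≈ 833 g
molasses: 4 tsp × 10/3 ≈ 13 tsp
maple syrup: 10 fl oz × 10/3 ≈ 33 fl oz
all-purpose flour: 8 oz × 10/3 × 28.35 g/oz = 756 g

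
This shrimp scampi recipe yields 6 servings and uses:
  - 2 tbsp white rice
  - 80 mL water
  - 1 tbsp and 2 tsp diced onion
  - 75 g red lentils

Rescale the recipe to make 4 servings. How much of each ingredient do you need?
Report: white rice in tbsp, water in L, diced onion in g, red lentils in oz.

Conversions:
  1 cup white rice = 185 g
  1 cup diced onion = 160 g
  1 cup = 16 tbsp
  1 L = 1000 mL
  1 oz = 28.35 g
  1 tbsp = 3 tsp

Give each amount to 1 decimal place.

Scaling factor: 4/6 = 2/3.
white rice: 2 tbsp × 2/3 ≈ 1.3 tbsp
water: 80 mL × 2/3 ÷ 1000 mL/L ≈ 0.1 L
diced onion: (1 tbsp + 2 tsp = 5/3 tbsp) × 2/3 ÷ 16 tbsp/cup × 160 g/cup ≈ 11.1 g
red lentils: 75 g × 2/3 ÷ 28.35 g/oz ≈ 1.8 oz

white rice: 1.3 tbsp; water: 0.1 L; diced onion: 11.1 g; red lentils: 1.8 oz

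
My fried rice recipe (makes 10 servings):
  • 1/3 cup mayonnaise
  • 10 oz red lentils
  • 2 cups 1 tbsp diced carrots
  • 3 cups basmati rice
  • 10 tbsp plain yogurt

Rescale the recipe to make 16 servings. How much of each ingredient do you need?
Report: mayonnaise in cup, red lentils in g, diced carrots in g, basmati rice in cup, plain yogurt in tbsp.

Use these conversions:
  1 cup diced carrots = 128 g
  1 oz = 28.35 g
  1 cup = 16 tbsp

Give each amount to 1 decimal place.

mayonnaise: 0.5 cup; red lentils: 453.6 g; diced carrots: 422.4 g; basmati rice: 4.8 cup; plain yogurt: 16.0 tbsp

Scaling factor: 16/10 = 8/5 = 1.6.
mayonnaise: 1/3 cup × 8/5 ≈ 0.5 cup
red lentils: 10 oz × 8/5 × 28.35 g/oz = 453.6 g
diced carrots: (2 cup + 1 tbsp = 2.0625 cup) × 8/5 × 128 g/cup = 422.4 g
basmati rice: 3 cup × 8/5 = 4.8 cup
plain yogurt: 10 tbsp × 8/5 = 16.0 tbsp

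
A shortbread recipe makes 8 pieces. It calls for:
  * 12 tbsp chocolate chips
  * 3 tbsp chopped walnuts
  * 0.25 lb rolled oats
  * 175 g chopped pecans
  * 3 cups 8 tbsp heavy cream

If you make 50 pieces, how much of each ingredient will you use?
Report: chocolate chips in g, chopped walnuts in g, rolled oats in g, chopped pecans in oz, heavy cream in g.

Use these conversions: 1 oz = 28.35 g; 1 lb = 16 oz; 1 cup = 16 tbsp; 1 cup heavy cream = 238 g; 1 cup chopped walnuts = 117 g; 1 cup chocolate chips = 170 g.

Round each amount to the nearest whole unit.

Scaling factor: 50/8 = 25/4 = 6.25.
chocolate chips: 12 tbsp × 25/4 ÷ 16 tbsp/cup × 170 g/cup ≈ 797 g
chopped walnuts: 3 tbsp × 25/4 ÷ 16 tbsp/cup × 117 g/cup ≈ 137 g
rolled oats: 0.25 lb × 25/4 × 16 oz/lb × 28.35 g/oz ≈ 709 g
chopped pecans: 175 g × 25/4 ÷ 28.35 g/oz ≈ 39 oz
heavy cream: (3 cup + 8 tbsp = 3.5 cup) × 25/4 × 238 g/cup ≈ 5206 g

chocolate chips: 797 g; chopped walnuts: 137 g; rolled oats: 709 g; chopped pecans: 39 oz; heavy cream: 5206 g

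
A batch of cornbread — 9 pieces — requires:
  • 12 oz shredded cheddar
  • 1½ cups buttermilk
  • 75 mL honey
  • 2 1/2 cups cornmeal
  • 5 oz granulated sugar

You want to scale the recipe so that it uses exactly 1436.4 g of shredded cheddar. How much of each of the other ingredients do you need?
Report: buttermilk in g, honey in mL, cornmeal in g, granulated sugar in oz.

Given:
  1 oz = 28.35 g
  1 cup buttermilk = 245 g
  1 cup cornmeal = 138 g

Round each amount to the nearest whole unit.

The original recipe has 340.2 g of shredded cheddar, so the scaling factor is 1436.4 ÷ 340.2 = 38/9.
buttermilk: 1.5 cup × 38/9 × 245 g/cup ≈ 1552 g
honey: 75 mL × 38/9 ≈ 317 mL
cornmeal: 2.5 cup × 38/9 × 138 g/cup ≈ 1457 g
granulated sugar: 5 oz × 38/9 ≈ 21 oz

buttermilk: 1552 g; honey: 317 mL; cornmeal: 1457 g; granulated sugar: 21 oz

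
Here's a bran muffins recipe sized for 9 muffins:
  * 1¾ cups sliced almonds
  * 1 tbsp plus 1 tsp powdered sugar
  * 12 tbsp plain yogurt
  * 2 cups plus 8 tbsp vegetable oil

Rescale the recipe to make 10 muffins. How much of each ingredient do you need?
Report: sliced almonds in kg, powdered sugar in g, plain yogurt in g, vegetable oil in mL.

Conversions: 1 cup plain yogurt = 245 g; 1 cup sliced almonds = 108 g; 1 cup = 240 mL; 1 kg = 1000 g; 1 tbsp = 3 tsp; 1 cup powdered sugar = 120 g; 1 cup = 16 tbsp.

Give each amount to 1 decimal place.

Scaling factor: 10/9.
sliced almonds: 1.75 cup × 10/9 × 108 g/cup ÷ 1000 g/kg ≈ 0.2 kg
powdered sugar: (1 tbsp + 1 tsp = 4/3 tbsp) × 10/9 ÷ 16 tbsp/cup × 120 g/cup ≈ 11.1 g
plain yogurt: 12 tbsp × 10/9 ÷ 16 tbsp/cup × 245 g/cup ≈ 204.2 g
vegetable oil: (2 cup + 8 tbsp = 2.5 cup) × 10/9 × 240 mL/cup ≈ 666.7 mL

sliced almonds: 0.2 kg; powdered sugar: 11.1 g; plain yogurt: 204.2 g; vegetable oil: 666.7 mL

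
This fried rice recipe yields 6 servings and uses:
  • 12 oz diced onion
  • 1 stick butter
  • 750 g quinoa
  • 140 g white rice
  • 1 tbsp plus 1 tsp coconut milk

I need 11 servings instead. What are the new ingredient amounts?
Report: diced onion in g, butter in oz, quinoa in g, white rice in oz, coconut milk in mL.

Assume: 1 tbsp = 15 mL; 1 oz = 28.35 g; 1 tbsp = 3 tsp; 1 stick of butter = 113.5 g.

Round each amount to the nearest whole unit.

diced onion: 624 g; butter: 7 oz; quinoa: 1375 g; white rice: 9 oz; coconut milk: 37 mL

Scaling factor: 11/6.
diced onion: 12 oz × 11/6 × 28.35 g/oz ≈ 624 g
butter: 1 stick × 11/6 × 113.5 g/stick ÷ 28.35 g/oz ≈ 7 oz
quinoa: 750 g × 11/6 = 1375 g
white rice: 140 g × 11/6 ÷ 28.35 g/oz ≈ 9 oz
coconut milk: (1 tbsp + 1 tsp = 4/3 tbsp) × 11/6 × 15 mL/tbsp ≈ 37 mL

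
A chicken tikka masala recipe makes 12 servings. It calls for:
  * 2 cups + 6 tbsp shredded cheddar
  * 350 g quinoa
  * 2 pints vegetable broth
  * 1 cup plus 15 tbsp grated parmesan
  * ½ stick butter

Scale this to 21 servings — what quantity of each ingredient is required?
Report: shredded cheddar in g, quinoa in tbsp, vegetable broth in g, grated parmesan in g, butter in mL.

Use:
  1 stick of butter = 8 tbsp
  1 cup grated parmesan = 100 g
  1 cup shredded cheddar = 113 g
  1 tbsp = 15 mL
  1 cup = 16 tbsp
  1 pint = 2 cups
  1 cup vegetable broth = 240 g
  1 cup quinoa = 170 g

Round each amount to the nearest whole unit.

Scaling factor: 21/12 = 7/4 = 1.75.
shredded cheddar: (2 cup + 6 tbsp = 2.375 cup) × 7/4 × 113 g/cup ≈ 470 g
quinoa: 350 g × 7/4 ÷ 170 g/cup × 16 tbsp/cup ≈ 58 tbsp
vegetable broth: 2 pint × 7/4 × 2 cup/pint × 240 g/cup = 1680 g
grated parmesan: (1 cup + 15 tbsp = 1.9375 cup) × 7/4 × 100 g/cup ≈ 339 g
butter: 0.5 stick × 7/4 × 8 tbsp/stick × 15 mL/tbsp = 105 mL

shredded cheddar: 470 g; quinoa: 58 tbsp; vegetable broth: 1680 g; grated parmesan: 339 g; butter: 105 mL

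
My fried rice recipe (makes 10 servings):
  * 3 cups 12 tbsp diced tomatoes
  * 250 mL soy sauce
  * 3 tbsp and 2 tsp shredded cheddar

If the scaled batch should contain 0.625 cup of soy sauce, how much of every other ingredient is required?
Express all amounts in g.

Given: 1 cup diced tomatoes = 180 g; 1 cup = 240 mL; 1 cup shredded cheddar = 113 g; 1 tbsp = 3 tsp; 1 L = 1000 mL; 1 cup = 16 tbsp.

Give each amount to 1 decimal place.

The original recipe has 25/24 cup of soy sauce, so the scaling factor is 0.625 ÷ 25/24 = 3/5 = 0.6.
diced tomatoes: (3 cup + 12 tbsp = 3.75 cup) × 3/5 × 180 g/cup = 405.0 g
shredded cheddar: (3 tbsp + 2 tsp = 11/3 tbsp) × 3/5 ÷ 16 tbsp/cup × 113 g/cup ≈ 15.5 g

diced tomatoes: 405.0 g; shredded cheddar: 15.5 g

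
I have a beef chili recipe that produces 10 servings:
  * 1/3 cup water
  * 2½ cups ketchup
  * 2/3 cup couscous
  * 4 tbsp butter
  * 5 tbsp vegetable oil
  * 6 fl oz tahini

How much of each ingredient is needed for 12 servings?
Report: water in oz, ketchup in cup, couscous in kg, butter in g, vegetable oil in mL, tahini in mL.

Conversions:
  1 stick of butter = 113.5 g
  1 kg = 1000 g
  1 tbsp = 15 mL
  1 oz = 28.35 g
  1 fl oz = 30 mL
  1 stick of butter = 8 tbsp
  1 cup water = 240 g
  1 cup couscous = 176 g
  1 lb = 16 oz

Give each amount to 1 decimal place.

Scaling factor: 12/10 = 6/5 = 1.2.
water: 1/3 cup × 6/5 × 240 g/cup ÷ 28.35 g/oz ≈ 3.4 oz
ketchup: 2.5 cup × 6/5 = 3.0 cup
couscous: 2/3 cup × 6/5 × 176 g/cup ÷ 1000 g/kg ≈ 0.1 kg
butter: 4 tbsp × 6/5 ÷ 8 tbsp/stick × 113.5 g/stick = 68.1 g
vegetable oil: 5 tbsp × 6/5 × 15 mL/tbsp = 90.0 mL
tahini: 6 fl oz × 6/5 × 30 mL/fl oz = 216.0 mL

water: 3.4 oz; ketchup: 3.0 cup; couscous: 0.1 kg; butter: 68.1 g; vegetable oil: 90.0 mL; tahini: 216.0 mL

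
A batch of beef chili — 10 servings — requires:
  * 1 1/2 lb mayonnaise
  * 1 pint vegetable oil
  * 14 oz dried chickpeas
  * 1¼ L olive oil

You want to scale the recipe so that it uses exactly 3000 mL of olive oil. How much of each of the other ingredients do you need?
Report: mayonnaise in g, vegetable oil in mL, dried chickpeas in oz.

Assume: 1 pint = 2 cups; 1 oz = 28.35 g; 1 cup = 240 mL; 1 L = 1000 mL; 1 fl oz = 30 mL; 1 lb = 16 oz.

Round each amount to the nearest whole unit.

The original recipe has 1250 mL of olive oil, so the scaling factor is 3000 ÷ 1250 = 12/5 = 2.4.
mayonnaise: 1.5 lb × 12/5 × 16 oz/lb × 28.35 g/oz ≈ 1633 g
vegetable oil: 1 pint × 12/5 × 2 cup/pint × 240 mL/cup = 1152 mL
dried chickpeas: 14 oz × 12/5 ≈ 34 oz

mayonnaise: 1633 g; vegetable oil: 1152 mL; dried chickpeas: 34 oz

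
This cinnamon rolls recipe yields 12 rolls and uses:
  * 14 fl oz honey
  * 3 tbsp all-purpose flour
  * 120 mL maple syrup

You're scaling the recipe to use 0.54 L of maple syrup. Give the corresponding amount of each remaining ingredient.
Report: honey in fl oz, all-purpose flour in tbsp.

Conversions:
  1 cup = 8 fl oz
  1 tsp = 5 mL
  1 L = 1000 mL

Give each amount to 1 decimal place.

honey: 63.0 fl oz; all-purpose flour: 13.5 tbsp

The original recipe has 0.12 L of maple syrup, so the scaling factor is 0.54 ÷ 0.12 = 9/2 = 4.5.
honey: 14 fl oz × 9/2 = 63.0 fl oz
all-purpose flour: 3 tbsp × 9/2 = 13.5 tbsp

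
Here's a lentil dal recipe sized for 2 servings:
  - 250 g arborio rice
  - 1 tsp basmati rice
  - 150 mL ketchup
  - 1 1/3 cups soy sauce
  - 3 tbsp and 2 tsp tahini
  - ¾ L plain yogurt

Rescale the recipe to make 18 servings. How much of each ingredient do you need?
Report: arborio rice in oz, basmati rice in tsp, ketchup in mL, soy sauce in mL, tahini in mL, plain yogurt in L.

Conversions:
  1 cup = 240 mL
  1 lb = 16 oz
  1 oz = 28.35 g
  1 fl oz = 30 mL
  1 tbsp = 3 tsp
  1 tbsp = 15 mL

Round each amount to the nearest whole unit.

Scaling factor: 18/2 = 9.
arborio rice: 250 g × 9 ÷ 28.35 g/oz ≈ 79 oz
basmati rice: 1 tsp × 9 = 9 tsp
ketchup: 150 mL × 9 = 1350 mL
soy sauce: 4/3 cup × 9 × 240 mL/cup = 2880 mL
tahini: (3 tbsp + 2 tsp = 11/3 tbsp) × 9 × 15 mL/tbsp = 495 mL
plain yogurt: 0.75 L × 9 ≈ 7 L

arborio rice: 79 oz; basmati rice: 9 tsp; ketchup: 1350 mL; soy sauce: 2880 mL; tahini: 495 mL; plain yogurt: 7 L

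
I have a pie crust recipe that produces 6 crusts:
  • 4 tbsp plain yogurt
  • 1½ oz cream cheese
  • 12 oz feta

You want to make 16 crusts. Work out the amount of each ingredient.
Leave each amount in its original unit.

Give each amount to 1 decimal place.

plain yogurt: 10.7 tbsp; cream cheese: 4.0 oz; feta: 32.0 oz

Scaling factor: 16/6 = 8/3.
plain yogurt: 4 tbsp × 8/3 ≈ 10.7 tbsp
cream cheese: 1.5 oz × 8/3 = 4.0 oz
feta: 12 oz × 8/3 = 32.0 oz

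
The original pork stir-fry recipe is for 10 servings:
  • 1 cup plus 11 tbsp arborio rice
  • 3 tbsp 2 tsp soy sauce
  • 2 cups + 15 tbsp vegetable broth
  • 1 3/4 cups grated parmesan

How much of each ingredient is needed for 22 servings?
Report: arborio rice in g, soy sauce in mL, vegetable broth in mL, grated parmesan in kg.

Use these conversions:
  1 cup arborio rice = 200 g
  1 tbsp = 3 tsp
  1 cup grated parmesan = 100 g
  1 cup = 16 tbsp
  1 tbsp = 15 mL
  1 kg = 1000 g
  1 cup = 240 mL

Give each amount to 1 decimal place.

Scaling factor: 22/10 = 11/5 = 2.2.
arborio rice: (1 cup + 11 tbsp = 1.6875 cup) × 11/5 × 200 g/cup = 742.5 g
soy sauce: (3 tbsp + 2 tsp = 11/3 tbsp) × 11/5 × 15 mL/tbsp = 121.0 mL
vegetable broth: (2 cup + 15 tbsp = 2.9375 cup) × 11/5 × 240 mL/cup = 1551.0 mL
grated parmesan: 1.75 cup × 11/5 × 100 g/cup ÷ 1000 g/kg ≈ 0.4 kg

arborio rice: 742.5 g; soy sauce: 121.0 mL; vegetable broth: 1551.0 mL; grated parmesan: 0.4 kg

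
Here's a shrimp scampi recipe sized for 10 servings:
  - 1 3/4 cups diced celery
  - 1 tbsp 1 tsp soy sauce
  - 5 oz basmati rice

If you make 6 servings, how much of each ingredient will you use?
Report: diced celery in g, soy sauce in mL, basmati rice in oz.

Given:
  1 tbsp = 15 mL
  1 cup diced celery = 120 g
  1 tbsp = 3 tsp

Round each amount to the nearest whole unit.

diced celery: 126 g; soy sauce: 12 mL; basmati rice: 3 oz

Scaling factor: 6/10 = 3/5 = 0.6.
diced celery: 1.75 cup × 3/5 × 120 g/cup = 126 g
soy sauce: (1 tbsp + 1 tsp = 4/3 tbsp) × 3/5 × 15 mL/tbsp = 12 mL
basmati rice: 5 oz × 3/5 = 3 oz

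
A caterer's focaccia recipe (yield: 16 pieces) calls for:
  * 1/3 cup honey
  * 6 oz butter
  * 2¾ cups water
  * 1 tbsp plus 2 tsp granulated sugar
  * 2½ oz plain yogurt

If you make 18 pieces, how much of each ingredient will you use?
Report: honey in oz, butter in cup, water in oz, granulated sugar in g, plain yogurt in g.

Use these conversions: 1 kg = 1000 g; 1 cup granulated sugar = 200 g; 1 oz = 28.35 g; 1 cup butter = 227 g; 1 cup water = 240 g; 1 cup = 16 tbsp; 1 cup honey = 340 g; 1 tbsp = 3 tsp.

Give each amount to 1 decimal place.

Scaling factor: 18/16 = 9/8 = 1.125.
honey: 1/3 cup × 9/8 × 340 g/cup ÷ 28.35 g/oz ≈ 4.5 oz
butter: 6 oz × 9/8 × 28.35 g/oz ÷ 227 g/cup ≈ 0.8 cup
water: 2.75 cup × 9/8 × 240 g/cup ÷ 28.35 g/oz ≈ 26.2 oz
granulated sugar: (1 tbsp + 2 tsp = 5/3 tbsp) × 9/8 ÷ 16 tbsp/cup × 200 g/cup ≈ 23.4 g
plain yogurt: 2.5 oz × 9/8 × 28.35 g/oz ≈ 79.7 g

honey: 4.5 oz; butter: 0.8 cup; water: 26.2 oz; granulated sugar: 23.4 g; plain yogurt: 79.7 g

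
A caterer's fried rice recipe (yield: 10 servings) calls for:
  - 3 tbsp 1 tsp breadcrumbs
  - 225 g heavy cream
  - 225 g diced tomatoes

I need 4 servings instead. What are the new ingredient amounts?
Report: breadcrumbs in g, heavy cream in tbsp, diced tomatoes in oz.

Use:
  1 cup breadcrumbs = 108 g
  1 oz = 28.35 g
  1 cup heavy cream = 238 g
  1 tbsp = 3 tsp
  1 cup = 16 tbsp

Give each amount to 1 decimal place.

Scaling factor: 4/10 = 2/5 = 0.4.
breadcrumbs: (3 tbsp + 1 tsp = 10/3 tbsp) × 2/5 ÷ 16 tbsp/cup × 108 g/cup = 9.0 g
heavy cream: 225 g × 2/5 ÷ 238 g/cup × 16 tbsp/cup ≈ 6.1 tbsp
diced tomatoes: 225 g × 2/5 ÷ 28.35 g/oz ≈ 3.2 oz

breadcrumbs: 9.0 g; heavy cream: 6.1 tbsp; diced tomatoes: 3.2 oz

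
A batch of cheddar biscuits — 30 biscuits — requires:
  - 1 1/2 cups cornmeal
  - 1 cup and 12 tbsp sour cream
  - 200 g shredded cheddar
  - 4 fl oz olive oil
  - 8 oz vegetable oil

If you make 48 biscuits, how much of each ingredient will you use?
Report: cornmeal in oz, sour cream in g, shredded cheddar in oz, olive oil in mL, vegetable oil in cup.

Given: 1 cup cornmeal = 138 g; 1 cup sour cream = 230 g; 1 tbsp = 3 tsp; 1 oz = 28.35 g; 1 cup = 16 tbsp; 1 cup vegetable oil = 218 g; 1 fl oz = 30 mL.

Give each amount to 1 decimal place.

Scaling factor: 48/30 = 8/5 = 1.6.
cornmeal: 1.5 cup × 8/5 × 138 g/cup ÷ 28.35 g/oz ≈ 11.7 oz
sour cream: (1 cup + 12 tbsp = 1.75 cup) × 8/5 × 230 g/cup = 644.0 g
shredded cheddar: 200 g × 8/5 ÷ 28.35 g/oz ≈ 11.3 oz
olive oil: 4 fl oz × 8/5 × 30 mL/fl oz = 192.0 mL
vegetable oil: 8 oz × 8/5 × 28.35 g/oz ÷ 218 g/cup ≈ 1.7 cup

cornmeal: 11.7 oz; sour cream: 644.0 g; shredded cheddar: 11.3 oz; olive oil: 192.0 mL; vegetable oil: 1.7 cup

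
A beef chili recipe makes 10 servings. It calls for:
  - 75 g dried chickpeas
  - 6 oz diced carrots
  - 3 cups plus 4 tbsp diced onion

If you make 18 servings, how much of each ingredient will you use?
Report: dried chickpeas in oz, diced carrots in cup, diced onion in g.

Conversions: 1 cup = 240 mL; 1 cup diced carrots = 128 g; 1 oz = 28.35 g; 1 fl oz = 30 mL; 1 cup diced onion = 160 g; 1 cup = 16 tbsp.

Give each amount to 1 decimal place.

Scaling factor: 18/10 = 9/5 = 1.8.
dried chickpeas: 75 g × 9/5 ÷ 28.35 g/oz ≈ 4.8 oz
diced carrots: 6 oz × 9/5 × 28.35 g/oz ÷ 128 g/cup ≈ 2.4 cup
diced onion: (3 cup + 4 tbsp = 3.25 cup) × 9/5 × 160 g/cup = 936.0 g

dried chickpeas: 4.8 oz; diced carrots: 2.4 cup; diced onion: 936.0 g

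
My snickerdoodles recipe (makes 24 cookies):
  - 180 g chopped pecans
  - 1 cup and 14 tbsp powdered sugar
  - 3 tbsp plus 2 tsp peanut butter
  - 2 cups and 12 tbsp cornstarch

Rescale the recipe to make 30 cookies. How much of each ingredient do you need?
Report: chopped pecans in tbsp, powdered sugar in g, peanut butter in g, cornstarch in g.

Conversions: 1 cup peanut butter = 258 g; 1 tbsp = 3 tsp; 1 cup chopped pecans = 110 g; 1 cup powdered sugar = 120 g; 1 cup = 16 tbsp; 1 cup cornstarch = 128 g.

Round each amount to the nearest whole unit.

chopped pecans: 33 tbsp; powdered sugar: 281 g; peanut butter: 74 g; cornstarch: 440 g

Scaling factor: 30/24 = 5/4 = 1.25.
chopped pecans: 180 g × 5/4 ÷ 110 g/cup × 16 tbsp/cup ≈ 33 tbsp
powdered sugar: (1 cup + 14 tbsp = 1.875 cup) × 5/4 × 120 g/cup ≈ 281 g
peanut butter: (3 tbsp + 2 tsp = 11/3 tbsp) × 5/4 ÷ 16 tbsp/cup × 258 g/cup ≈ 74 g
cornstarch: (2 cup + 12 tbsp = 2.75 cup) × 5/4 × 128 g/cup = 440 g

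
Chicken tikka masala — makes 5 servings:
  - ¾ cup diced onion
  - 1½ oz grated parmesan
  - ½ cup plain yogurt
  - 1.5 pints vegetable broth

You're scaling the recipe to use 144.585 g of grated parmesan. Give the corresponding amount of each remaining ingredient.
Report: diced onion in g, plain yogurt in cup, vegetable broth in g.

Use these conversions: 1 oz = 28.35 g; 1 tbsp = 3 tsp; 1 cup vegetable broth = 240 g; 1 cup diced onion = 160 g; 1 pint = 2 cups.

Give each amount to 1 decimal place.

The original recipe has 42.525 g of grated parmesan, so the scaling factor is 144.585 ÷ 42.525 = 17/5 = 3.4.
diced onion: 0.75 cup × 17/5 × 160 g/cup = 408.0 g
plain yogurt: 0.5 cup × 17/5 = 1.7 cup
vegetable broth: 1.5 pint × 17/5 × 2 cup/pint × 240 g/cup = 2448.0 g

diced onion: 408.0 g; plain yogurt: 1.7 cup; vegetable broth: 2448.0 g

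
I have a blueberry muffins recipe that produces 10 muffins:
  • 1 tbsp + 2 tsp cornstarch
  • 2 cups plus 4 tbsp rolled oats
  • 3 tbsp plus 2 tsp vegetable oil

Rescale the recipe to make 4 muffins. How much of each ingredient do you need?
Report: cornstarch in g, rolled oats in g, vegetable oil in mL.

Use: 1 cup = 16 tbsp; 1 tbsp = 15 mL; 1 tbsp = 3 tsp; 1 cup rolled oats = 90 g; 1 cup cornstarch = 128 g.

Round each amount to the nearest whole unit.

Scaling factor: 4/10 = 2/5 = 0.4.
cornstarch: (1 tbsp + 2 tsp = 5/3 tbsp) × 2/5 ÷ 16 tbsp/cup × 128 g/cup ≈ 5 g
rolled oats: (2 cup + 4 tbsp = 2.25 cup) × 2/5 × 90 g/cup = 81 g
vegetable oil: (3 tbsp + 2 tsp = 11/3 tbsp) × 2/5 × 15 mL/tbsp = 22 mL

cornstarch: 5 g; rolled oats: 81 g; vegetable oil: 22 mL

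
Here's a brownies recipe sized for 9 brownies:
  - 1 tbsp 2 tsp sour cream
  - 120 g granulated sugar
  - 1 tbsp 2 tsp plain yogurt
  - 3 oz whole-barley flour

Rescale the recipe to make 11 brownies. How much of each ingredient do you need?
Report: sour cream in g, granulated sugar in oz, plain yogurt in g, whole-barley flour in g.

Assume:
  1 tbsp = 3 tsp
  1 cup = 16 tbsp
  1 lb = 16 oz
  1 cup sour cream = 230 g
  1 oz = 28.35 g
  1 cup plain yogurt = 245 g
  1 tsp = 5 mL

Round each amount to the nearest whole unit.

sour cream: 29 g; granulated sugar: 5 oz; plain yogurt: 31 g; whole-barley flour: 104 g

Scaling factor: 11/9.
sour cream: (1 tbsp + 2 tsp = 5/3 tbsp) × 11/9 ÷ 16 tbsp/cup × 230 g/cup ≈ 29 g
granulated sugar: 120 g × 11/9 ÷ 28.35 g/oz ≈ 5 oz
plain yogurt: (1 tbsp + 2 tsp = 5/3 tbsp) × 11/9 ÷ 16 tbsp/cup × 245 g/cup ≈ 31 g
whole-barley flour: 3 oz × 11/9 × 28.35 g/oz ≈ 104 g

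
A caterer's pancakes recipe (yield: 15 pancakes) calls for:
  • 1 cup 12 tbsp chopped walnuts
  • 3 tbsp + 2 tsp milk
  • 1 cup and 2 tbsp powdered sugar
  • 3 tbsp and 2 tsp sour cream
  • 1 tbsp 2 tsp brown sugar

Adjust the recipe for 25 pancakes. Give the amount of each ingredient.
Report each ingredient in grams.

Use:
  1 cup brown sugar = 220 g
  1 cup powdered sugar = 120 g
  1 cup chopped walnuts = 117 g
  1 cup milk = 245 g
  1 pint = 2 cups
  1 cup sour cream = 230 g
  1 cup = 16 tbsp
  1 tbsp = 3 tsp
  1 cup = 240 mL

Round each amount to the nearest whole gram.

chopped walnuts: 341 g; milk: 94 g; powdered sugar: 225 g; sour cream: 88 g; brown sugar: 38 g

Scaling factor: 25/15 = 5/3.
chopped walnuts: (1 cup + 12 tbsp = 1.75 cup) × 5/3 × 117 g/cup ≈ 341 g
milk: (3 tbsp + 2 tsp = 11/3 tbsp) × 5/3 ÷ 16 tbsp/cup × 245 g/cup ≈ 94 g
powdered sugar: (1 cup + 2 tbsp = 1.125 cup) × 5/3 × 120 g/cup = 225 g
sour cream: (3 tbsp + 2 tsp = 11/3 tbsp) × 5/3 ÷ 16 tbsp/cup × 230 g/cup ≈ 88 g
brown sugar: (1 tbsp + 2 tsp = 5/3 tbsp) × 5/3 ÷ 16 tbsp/cup × 220 g/cup ≈ 38 g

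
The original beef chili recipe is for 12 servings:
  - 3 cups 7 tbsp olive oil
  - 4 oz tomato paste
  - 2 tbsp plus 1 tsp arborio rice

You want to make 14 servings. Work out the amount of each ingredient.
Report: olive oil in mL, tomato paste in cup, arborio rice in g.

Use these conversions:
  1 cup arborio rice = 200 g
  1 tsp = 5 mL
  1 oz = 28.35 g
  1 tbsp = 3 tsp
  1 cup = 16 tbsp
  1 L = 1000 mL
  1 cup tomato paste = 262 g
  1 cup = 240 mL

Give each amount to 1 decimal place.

olive oil: 962.5 mL; tomato paste: 0.5 cup; arborio rice: 34.0 g

Scaling factor: 14/12 = 7/6.
olive oil: (3 cup + 7 tbsp = 3.4375 cup) × 7/6 × 240 mL/cup = 962.5 mL
tomato paste: 4 oz × 7/6 × 28.35 g/oz ÷ 262 g/cup ≈ 0.5 cup
arborio rice: (2 tbsp + 1 tsp = 7/3 tbsp) × 7/6 ÷ 16 tbsp/cup × 200 g/cup ≈ 34.0 g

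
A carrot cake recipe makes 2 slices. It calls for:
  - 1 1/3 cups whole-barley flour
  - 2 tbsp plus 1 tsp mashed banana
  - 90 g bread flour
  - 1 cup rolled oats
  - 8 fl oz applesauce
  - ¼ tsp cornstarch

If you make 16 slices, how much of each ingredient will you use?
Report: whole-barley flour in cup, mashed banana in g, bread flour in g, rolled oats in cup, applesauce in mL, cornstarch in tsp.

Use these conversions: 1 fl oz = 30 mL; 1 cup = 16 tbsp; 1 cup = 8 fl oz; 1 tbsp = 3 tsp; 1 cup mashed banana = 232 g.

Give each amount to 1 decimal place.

Scaling factor: 16/2 = 8.
whole-barley flour: 4/3 cup × 8 ≈ 10.7 cup
mashed banana: (2 tbsp + 1 tsp = 7/3 tbsp) × 8 ÷ 16 tbsp/cup × 232 g/cup ≈ 270.7 g
bread flour: 90 g × 8 = 720.0 g
rolled oats: 1 cup × 8 = 8.0 cup
applesauce: 8 fl oz × 8 × 30 mL/fl oz = 1920.0 mL
cornstarch: 0.25 tsp × 8 = 2.0 tsp

whole-barley flour: 10.7 cup; mashed banana: 270.7 g; bread flour: 720.0 g; rolled oats: 8.0 cup; applesauce: 1920.0 mL; cornstarch: 2.0 tsp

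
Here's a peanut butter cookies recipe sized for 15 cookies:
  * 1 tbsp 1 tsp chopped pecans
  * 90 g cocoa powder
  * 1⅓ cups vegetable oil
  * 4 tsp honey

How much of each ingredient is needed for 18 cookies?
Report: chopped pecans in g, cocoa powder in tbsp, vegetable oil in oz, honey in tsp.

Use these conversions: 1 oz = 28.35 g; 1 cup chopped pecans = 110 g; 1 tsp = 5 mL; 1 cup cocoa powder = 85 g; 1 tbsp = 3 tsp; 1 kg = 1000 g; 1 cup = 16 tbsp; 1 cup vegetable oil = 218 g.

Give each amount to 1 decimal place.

chopped pecans: 11.0 g; cocoa powder: 20.3 tbsp; vegetable oil: 12.3 oz; honey: 4.8 tsp

Scaling factor: 18/15 = 6/5 = 1.2.
chopped pecans: (1 tbsp + 1 tsp = 4/3 tbsp) × 6/5 ÷ 16 tbsp/cup × 110 g/cup = 11.0 g
cocoa powder: 90 g × 6/5 ÷ 85 g/cup × 16 tbsp/cup ≈ 20.3 tbsp
vegetable oil: 4/3 cup × 6/5 × 218 g/cup ÷ 28.35 g/oz ≈ 12.3 oz
honey: 4 tsp × 6/5 = 4.8 tsp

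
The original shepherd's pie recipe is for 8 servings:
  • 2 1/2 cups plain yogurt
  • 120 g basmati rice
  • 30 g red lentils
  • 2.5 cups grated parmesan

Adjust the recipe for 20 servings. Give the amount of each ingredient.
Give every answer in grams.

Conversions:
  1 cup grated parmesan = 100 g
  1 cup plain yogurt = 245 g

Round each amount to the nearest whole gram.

Scaling factor: 20/8 = 5/2 = 2.5.
plain yogurt: 2.5 cup × 5/2 × 245 g/cup ≈ 1531 g
basmati rice: 120 g × 5/2 = 300 g
red lentils: 30 g × 5/2 = 75 g
grated parmesan: 2.5 cup × 5/2 × 100 g/cup = 625 g

plain yogurt: 1531 g; basmati rice: 300 g; red lentils: 75 g; grated parmesan: 625 g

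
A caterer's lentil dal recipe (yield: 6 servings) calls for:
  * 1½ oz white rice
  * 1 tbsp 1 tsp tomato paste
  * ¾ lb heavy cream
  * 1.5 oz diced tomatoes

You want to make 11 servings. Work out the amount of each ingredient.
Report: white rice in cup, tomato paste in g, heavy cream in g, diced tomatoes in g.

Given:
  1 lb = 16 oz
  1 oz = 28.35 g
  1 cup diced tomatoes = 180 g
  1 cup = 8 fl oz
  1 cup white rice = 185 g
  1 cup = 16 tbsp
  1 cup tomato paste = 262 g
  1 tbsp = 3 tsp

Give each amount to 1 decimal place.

white rice: 0.4 cup; tomato paste: 40.0 g; heavy cream: 623.7 g; diced tomatoes: 78.0 g

Scaling factor: 11/6.
white rice: 1.5 oz × 11/6 × 28.35 g/oz ÷ 185 g/cup ≈ 0.4 cup
tomato paste: (1 tbsp + 1 tsp = 4/3 tbsp) × 11/6 ÷ 16 tbsp/cup × 262 g/cup ≈ 40.0 g
heavy cream: 0.75 lb × 11/6 × 16 oz/lb × 28.35 g/oz = 623.7 g
diced tomatoes: 1.5 oz × 11/6 × 28.35 g/oz ≈ 78.0 g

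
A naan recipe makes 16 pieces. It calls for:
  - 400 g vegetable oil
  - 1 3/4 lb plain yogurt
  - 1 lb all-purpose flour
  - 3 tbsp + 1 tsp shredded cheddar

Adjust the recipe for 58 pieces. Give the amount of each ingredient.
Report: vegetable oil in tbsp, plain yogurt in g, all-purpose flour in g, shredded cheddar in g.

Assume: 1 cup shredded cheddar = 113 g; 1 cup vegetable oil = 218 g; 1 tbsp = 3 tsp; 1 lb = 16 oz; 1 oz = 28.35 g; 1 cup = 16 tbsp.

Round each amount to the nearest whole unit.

Scaling factor: 58/16 = 29/8 = 3.625.
vegetable oil: 400 g × 29/8 ÷ 218 g/cup × 16 tbsp/cup ≈ 106 tbsp
plain yogurt: 1.75 lb × 29/8 × 16 oz/lb × 28.35 g/oz ≈ 2878 g
all-purpose flour: 1 lb × 29/8 × 16 oz/lb × 28.35 g/oz ≈ 1644 g
shredded cheddar: (3 tbsp + 1 tsp = 10/3 tbsp) × 29/8 ÷ 16 tbsp/cup × 113 g/cup ≈ 85 g

vegetable oil: 106 tbsp; plain yogurt: 2878 g; all-purpose flour: 1644 g; shredded cheddar: 85 g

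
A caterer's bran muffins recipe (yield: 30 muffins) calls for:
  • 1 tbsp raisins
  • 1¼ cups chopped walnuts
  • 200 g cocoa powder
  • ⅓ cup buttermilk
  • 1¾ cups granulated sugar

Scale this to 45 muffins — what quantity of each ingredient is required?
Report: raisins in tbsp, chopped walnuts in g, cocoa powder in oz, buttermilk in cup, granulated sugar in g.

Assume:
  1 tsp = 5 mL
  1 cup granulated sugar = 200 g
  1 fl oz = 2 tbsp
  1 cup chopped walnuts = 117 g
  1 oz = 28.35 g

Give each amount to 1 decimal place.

raisins: 1.5 tbsp; chopped walnuts: 219.4 g; cocoa powder: 10.6 oz; buttermilk: 0.5 cup; granulated sugar: 525.0 g

Scaling factor: 45/30 = 3/2 = 1.5.
raisins: 1 tbsp × 3/2 = 1.5 tbsp
chopped walnuts: 1.25 cup × 3/2 × 117 g/cup ≈ 219.4 g
cocoa powder: 200 g × 3/2 ÷ 28.35 g/oz ≈ 10.6 oz
buttermilk: 1/3 cup × 3/2 = 0.5 cup
granulated sugar: 1.75 cup × 3/2 × 200 g/cup = 525.0 g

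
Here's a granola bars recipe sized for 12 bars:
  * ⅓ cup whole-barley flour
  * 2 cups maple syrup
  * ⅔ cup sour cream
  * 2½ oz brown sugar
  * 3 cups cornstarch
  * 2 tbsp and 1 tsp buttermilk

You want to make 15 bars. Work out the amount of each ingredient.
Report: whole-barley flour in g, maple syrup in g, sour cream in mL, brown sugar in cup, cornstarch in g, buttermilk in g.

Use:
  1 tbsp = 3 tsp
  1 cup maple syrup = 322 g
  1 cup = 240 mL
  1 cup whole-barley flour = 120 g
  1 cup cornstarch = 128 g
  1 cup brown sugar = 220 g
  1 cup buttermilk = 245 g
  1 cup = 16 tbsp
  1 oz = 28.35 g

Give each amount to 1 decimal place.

Scaling factor: 15/12 = 5/4 = 1.25.
whole-barley flour: 1/3 cup × 5/4 × 120 g/cup = 50.0 g
maple syrup: 2 cup × 5/4 × 322 g/cup = 805.0 g
sour cream: 2/3 cup × 5/4 × 240 mL/cup = 200.0 mL
brown sugar: 2.5 oz × 5/4 × 28.35 g/oz ÷ 220 g/cup ≈ 0.4 cup
cornstarch: 3 cup × 5/4 × 128 g/cup = 480.0 g
buttermilk: (2 tbsp + 1 tsp = 7/3 tbsp) × 5/4 ÷ 16 tbsp/cup × 245 g/cup ≈ 44.7 g

whole-barley flour: 50.0 g; maple syrup: 805.0 g; sour cream: 200.0 mL; brown sugar: 0.4 cup; cornstarch: 480.0 g; buttermilk: 44.7 g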